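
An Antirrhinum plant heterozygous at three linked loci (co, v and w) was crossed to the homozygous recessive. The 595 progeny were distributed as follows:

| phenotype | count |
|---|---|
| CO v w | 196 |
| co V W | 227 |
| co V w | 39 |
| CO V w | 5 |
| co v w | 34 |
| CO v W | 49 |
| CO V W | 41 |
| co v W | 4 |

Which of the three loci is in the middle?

The two most frequent reciprocal classes, co V W and CO v w, are the parental types, so the F1 was co V W / CO v w.
The two rarest classes, co v W and CO V w, are the double crossovers. Comparing them with the parentals, only the v allele has switched, so v is the middle locus and the order is w – v – co.

v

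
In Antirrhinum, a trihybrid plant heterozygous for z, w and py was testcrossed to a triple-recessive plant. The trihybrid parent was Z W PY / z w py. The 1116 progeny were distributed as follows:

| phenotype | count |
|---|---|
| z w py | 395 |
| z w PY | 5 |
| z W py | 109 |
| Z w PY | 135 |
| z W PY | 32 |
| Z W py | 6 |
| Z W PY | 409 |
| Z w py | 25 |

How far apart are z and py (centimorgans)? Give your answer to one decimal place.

The two rarest classes, Z W py and z w PY, are the double crossovers. Comparing them with the parentals, only the py allele has switched, so py is the middle locus and the order is z – py – w.
Crossovers in the z–py interval produce the single-crossover classes z W PY and Z w py (32 + 25 = 57) plus the double crossovers (11).
RF(z–py) = (57 + 11) / 1116 = 68/1116 = 0.0609 → 6.1 centimorgans.

6.1 centimorgans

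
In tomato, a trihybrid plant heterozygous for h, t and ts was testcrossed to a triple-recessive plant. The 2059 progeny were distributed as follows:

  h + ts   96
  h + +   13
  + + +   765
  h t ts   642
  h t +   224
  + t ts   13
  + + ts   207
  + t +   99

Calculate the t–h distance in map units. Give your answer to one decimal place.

The two most frequent reciprocal classes, + + + and h t ts, are the parental types, so the F1 was + + + / h t ts.
The two rarest classes, h + + and + t ts, are the double crossovers. Comparing them with the parentals, only the h allele has switched, so h is the middle locus and the order is t – h – ts.
Crossovers in the t–h interval produce the single-crossover classes + t + and h + ts (99 + 96 = 195) plus the double crossovers (26).
RF(t–h) = (195 + 26) / 2059 = 221/2059 = 0.1073 → 10.7 map units.

10.7 map units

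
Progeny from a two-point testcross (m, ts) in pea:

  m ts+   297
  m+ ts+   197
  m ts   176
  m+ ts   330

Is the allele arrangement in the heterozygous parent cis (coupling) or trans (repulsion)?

The two most frequent classes are m+ ts (330) and m ts+ (297); these are the parental (non-recombinant) types.
So the F1 carried m+ ts on one chromosome and m ts+ on the other — the recessive alleles are on opposite chromosomes (trans / repulsion).

trans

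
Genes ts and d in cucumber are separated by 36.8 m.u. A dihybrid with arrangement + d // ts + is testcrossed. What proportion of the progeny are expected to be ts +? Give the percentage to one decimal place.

A map distance of 36.8 m.u. corresponds to a recombination frequency of 0.368.
The F1 is + d / ts +, so ts + is a parental gamete class with expected frequency (1 − r)/2 = 0.632/2 = 0.3160.
That is 0.3160 = 31.6% of the progeny.

31.6%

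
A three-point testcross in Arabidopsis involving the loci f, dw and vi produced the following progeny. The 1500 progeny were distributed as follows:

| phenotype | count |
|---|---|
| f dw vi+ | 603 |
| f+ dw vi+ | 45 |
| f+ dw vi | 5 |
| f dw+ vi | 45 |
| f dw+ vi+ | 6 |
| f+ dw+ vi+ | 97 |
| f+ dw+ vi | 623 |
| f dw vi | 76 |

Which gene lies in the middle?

dw

The two most frequent reciprocal classes, f+ dw+ vi and f dw vi+, are the parental types, so the F1 was f+ dw+ vi / f dw vi+.
The two rarest classes, f+ dw vi and f dw+ vi+, are the double crossovers. Comparing them with the parentals, only the dw allele has switched, so dw is the middle locus and the order is f – dw – vi.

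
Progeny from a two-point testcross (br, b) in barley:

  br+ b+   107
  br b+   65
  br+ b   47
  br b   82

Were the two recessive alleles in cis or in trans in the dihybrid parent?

The two most frequent classes are br+ b+ (107) and br b (82); these are the parental (non-recombinant) types.
So the F1 carried br+ b+ on one chromosome and br b on the other — the recessive alleles are on the same chromosome (cis / coupling).

cis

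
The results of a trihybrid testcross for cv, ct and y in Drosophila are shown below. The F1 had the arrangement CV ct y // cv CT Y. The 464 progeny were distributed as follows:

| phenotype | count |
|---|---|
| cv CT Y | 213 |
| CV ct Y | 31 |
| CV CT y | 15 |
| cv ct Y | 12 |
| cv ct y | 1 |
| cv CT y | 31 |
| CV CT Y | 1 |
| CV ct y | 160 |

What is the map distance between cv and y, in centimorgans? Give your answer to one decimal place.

13.8 centimorgans

The two rarest classes, cv ct y and CV CT Y, are the double crossovers. Comparing them with the parentals, only the cv allele has switched, so cv is the middle locus and the order is y – cv – ct.
Crossovers in the y–cv interval produce the single-crossover classes CV ct Y and cv CT y (31 + 31 = 62) plus the double crossovers (2).
RF(y–cv) = (62 + 2) / 464 = 64/464 = 0.1379 → 13.8 centimorgans.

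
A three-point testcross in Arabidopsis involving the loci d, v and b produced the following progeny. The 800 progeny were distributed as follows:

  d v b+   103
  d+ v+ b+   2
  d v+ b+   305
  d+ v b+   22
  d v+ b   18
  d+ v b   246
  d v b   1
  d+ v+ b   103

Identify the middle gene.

The two most frequent reciprocal classes, d+ v b and d v+ b+, are the parental types, so the F1 was d+ v b / d v+ b+.
The two rarest classes, d v b and d+ v+ b+, are the double crossovers. Comparing them with the parentals, only the d allele has switched, so d is the middle locus and the order is b – d – v.

d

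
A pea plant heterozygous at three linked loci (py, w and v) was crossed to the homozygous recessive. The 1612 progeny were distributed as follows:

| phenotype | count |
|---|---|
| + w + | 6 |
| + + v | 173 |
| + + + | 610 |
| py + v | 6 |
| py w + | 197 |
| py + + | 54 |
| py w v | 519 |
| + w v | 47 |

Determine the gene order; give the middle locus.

w

The two most frequent reciprocal classes, py w v and + + +, are the parental types, so the F1 was py w v / + + +.
The two rarest classes, py + v and + w +, are the double crossovers. Comparing them with the parentals, only the w allele has switched, so w is the middle locus and the order is py – w – v.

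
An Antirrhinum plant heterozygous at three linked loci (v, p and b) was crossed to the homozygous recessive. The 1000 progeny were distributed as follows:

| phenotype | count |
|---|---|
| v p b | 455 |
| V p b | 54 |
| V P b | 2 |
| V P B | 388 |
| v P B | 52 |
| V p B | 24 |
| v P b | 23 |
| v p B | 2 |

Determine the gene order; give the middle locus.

The two most frequent reciprocal classes, V P B and v p b, are the parental types, so the F1 was V P B / v p b.
The two rarest classes, V P b and v p B, are the double crossovers. Comparing them with the parentals, only the b allele has switched, so b is the middle locus and the order is v – b – p.

b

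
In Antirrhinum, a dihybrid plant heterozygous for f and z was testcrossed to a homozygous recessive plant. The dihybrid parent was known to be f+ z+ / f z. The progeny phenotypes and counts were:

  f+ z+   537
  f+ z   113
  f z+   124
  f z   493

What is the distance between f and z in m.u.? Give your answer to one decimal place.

The recombinant classes are f+ z and f z+: 113 + 124 = 237.
Recombination frequency = 237/1267 = 0.1871 ≈ 18.7%, i.e. 18.7 m.u.

18.7 m.u.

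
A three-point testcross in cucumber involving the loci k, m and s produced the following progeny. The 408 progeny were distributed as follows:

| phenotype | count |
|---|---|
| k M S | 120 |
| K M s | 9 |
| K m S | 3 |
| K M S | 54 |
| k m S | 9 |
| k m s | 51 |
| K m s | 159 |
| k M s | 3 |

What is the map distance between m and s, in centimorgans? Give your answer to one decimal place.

The two most frequent reciprocal classes, k M S and K m s, are the parental types, so the F1 was k M S / K m s.
The two rarest classes, k M s and K m S, are the double crossovers. Comparing them with the parentals, only the s allele has switched, so s is the middle locus and the order is m – s – k.
Crossovers in the m–s interval produce the single-crossover classes k m S and K M s (9 + 9 = 18) plus the double crossovers (6).
RF(m–s) = (18 + 6) / 408 = 24/408 = 0.0588 → 5.9 centimorgans.

5.9 centimorgans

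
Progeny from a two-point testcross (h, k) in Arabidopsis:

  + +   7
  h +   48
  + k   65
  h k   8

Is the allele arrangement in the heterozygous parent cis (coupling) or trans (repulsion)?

trans

The two most frequent classes are + k (65) and h + (48); these are the parental (non-recombinant) types.
So the F1 carried + k on one chromosome and h + on the other — the recessive alleles are on opposite chromosomes (trans / repulsion).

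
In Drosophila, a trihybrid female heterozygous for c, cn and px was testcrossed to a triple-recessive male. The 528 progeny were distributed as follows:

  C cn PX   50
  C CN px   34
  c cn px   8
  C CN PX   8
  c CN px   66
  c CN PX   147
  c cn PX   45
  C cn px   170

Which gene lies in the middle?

The two most frequent reciprocal classes, C cn px and c CN PX, are the parental types, so the F1 was C cn px / c CN PX.
The two rarest classes, c cn px and C CN PX, are the double crossovers. Comparing them with the parentals, only the c allele has switched, so c is the middle locus and the order is cn – c – px.

c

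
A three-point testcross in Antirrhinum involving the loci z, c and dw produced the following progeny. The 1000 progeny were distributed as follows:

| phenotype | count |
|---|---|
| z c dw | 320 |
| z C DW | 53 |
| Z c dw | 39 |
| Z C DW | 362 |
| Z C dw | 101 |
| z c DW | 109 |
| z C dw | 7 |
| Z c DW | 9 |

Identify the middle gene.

The two most frequent reciprocal classes, Z C DW and z c dw, are the parental types, so the F1 was Z C DW / z c dw.
The two rarest classes, Z c DW and z C dw, are the double crossovers. Comparing them with the parentals, only the c allele has switched, so c is the middle locus and the order is dw – c – z.

c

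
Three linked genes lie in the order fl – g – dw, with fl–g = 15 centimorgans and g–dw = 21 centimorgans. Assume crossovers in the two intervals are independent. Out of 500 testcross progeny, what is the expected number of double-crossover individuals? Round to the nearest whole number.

Map distances give recombination frequencies of 0.150 and 0.210 for the two intervals.
With no interference, expected double-crossover frequency = 0.150 × 0.210 = 0.03150.
Expected number = 0.03150 × 500 = 15.75 ≈ 16.

16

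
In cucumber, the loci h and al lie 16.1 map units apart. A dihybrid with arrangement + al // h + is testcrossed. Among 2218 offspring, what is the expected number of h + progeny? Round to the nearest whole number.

930

A map distance of 16.1 map units corresponds to a recombination frequency of 0.161.
The F1 is + al / h +, so h + is a parental gamete class with expected frequency (1 − r)/2 = 0.839/2 = 0.4195.
Expected number = 0.4195 × 2218 = 930.45 ≈ 930.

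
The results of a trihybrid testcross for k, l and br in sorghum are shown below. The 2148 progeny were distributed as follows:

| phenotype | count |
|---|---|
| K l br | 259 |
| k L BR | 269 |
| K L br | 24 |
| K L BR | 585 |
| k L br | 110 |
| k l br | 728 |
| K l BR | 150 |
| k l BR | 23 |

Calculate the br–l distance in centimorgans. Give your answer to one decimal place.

The two most frequent reciprocal classes, K L BR and k l br, are the parental types, so the F1 was K L BR / k l br.
The two rarest classes, K L br and k l BR, are the double crossovers. Comparing them with the parentals, only the br allele has switched, so br is the middle locus and the order is k – br – l.
Crossovers in the br–l interval produce the single-crossover classes K l BR and k L br (150 + 110 = 260) plus the double crossovers (47).
RF(br–l) = (260 + 47) / 2148 = 307/2148 = 0.1429 → 14.3 centimorgans.

14.3 centimorgans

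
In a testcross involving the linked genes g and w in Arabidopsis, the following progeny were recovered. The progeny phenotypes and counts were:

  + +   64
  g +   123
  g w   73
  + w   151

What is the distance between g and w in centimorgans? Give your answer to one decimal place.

The two most frequent classes, + w (151) and g + (123), are the parental types, so the F1 was + w / g +.
The recombinant classes are + + and g w: 64 + 73 = 137.
Recombination frequency = 137/411 = 0.3333 ≈ 33.3%, i.e. 33.3 centimorgans.

33.3 centimorgans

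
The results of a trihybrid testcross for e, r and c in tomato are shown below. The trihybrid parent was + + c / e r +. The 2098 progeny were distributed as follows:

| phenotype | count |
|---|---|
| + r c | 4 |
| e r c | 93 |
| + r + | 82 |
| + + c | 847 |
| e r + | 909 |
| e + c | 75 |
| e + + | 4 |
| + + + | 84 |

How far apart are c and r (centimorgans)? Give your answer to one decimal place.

The two rarest classes, + r c and e + +, are the double crossovers. Comparing them with the parentals, only the r allele has switched, so r is the middle locus and the order is e – r – c.
Crossovers in the r–c interval produce the single-crossover classes + + + and e r c (84 + 93 = 177) plus the double crossovers (8).
RF(r–c) = (177 + 8) / 2098 = 185/2098 = 0.0882 → 8.8 centimorgans.

8.8 centimorgans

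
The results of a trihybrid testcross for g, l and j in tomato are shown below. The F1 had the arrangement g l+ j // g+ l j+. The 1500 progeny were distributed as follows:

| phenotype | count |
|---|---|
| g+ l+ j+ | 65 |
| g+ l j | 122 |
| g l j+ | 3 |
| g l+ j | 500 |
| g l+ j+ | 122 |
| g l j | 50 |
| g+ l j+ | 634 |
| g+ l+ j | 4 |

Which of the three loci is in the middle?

g

The two rarest classes, g+ l+ j and g l j+, are the double crossovers. Comparing them with the parentals, only the g allele has switched, so g is the middle locus and the order is j – g – l.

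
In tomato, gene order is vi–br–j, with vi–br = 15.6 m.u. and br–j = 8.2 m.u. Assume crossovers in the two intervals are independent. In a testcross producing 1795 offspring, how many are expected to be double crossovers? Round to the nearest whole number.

Map distances give recombination frequencies of 0.156 and 0.082 for the two intervals.
With no interference, expected double-crossover frequency = 0.156 × 0.082 = 0.01279.
Expected number = 0.01279 × 1795 = 22.96 ≈ 23.

23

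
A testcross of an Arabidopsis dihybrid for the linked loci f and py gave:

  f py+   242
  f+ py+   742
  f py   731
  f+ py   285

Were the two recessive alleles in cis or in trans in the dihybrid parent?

The two most frequent classes are f+ py+ (742) and f py (731); these are the parental (non-recombinant) types.
So the F1 carried f+ py+ on one chromosome and f py on the other — the recessive alleles are on the same chromosome (cis / coupling).

cis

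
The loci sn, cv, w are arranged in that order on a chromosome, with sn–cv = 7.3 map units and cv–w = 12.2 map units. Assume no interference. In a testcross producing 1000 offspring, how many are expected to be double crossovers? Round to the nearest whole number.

9

Map distances give recombination frequencies of 0.073 and 0.122 for the two intervals.
With no interference, expected double-crossover frequency = 0.073 × 0.122 = 0.00891.
Expected number = 0.00891 × 1000 = 8.91 ≈ 9.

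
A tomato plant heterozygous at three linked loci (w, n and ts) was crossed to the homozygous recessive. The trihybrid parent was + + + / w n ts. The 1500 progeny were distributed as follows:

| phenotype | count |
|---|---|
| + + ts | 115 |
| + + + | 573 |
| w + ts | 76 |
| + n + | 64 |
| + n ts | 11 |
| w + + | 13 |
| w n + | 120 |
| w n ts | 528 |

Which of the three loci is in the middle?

w

The two rarest classes, w + + and + n ts, are the double crossovers. Comparing them with the parentals, only the w allele has switched, so w is the middle locus and the order is n – w – ts.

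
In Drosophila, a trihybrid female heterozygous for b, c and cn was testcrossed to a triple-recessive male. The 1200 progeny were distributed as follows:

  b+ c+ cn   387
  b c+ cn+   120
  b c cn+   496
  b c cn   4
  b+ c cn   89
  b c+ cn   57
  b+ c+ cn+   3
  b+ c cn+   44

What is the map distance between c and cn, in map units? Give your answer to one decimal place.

The two most frequent reciprocal classes, b c cn+ and b+ c+ cn, are the parental types, so the F1 was b c cn+ / b+ c+ cn.
The two rarest classes, b c cn and b+ c+ cn+, are the double crossovers. Comparing them with the parentals, only the cn allele has switched, so cn is the middle locus and the order is b – cn – c.
Crossovers in the cn–c interval produce the single-crossover classes b c+ cn+ and b+ c cn (120 + 89 = 209) plus the double crossovers (7).
RF(cn–c) = (209 + 7) / 1200 = 216/1200 = 0.1800 → 18.0 map units.

18.0 map units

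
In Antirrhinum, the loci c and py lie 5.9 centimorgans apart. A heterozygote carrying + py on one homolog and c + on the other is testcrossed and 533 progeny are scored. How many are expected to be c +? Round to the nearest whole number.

A map distance of 5.9 centimorgans corresponds to a recombination frequency of 0.059.
The F1 is + py / c +, so c + is a parental gamete class with expected frequency (1 − r)/2 = 0.941/2 = 0.4705.
Expected number = 0.4705 × 533 = 250.78 ≈ 251.

251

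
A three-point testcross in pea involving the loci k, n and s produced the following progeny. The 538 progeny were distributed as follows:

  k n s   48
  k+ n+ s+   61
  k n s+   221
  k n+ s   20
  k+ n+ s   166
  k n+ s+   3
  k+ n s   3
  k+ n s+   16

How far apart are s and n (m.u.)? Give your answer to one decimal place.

21.4 m.u.

The two most frequent reciprocal classes, k n s+ and k+ n+ s, are the parental types, so the F1 was k n s+ / k+ n+ s.
The two rarest classes, k n+ s+ and k+ n s, are the double crossovers. Comparing them with the parentals, only the n allele has switched, so n is the middle locus and the order is s – n – k.
Crossovers in the s–n interval produce the single-crossover classes k n s and k+ n+ s+ (48 + 61 = 109) plus the double crossovers (6).
RF(s–n) = (109 + 6) / 538 = 115/538 = 0.2138 → 21.4 m.u.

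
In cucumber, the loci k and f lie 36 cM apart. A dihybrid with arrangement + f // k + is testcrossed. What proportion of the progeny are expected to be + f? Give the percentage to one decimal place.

A map distance of 36 cM corresponds to a recombination frequency of 0.360.
The F1 is + f / k +, so + f is a parental gamete class with expected frequency (1 − r)/2 = 0.640/2 = 0.3200.
That is 0.3200 = 32.0% of the progeny.

32.0%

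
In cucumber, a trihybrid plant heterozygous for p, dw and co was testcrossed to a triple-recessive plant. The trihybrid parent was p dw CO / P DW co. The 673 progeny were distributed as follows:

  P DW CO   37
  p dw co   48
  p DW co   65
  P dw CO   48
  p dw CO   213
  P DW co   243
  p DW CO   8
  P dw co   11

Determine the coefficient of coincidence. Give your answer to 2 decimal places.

The two rarest classes, p DW CO and P dw co, are the double crossovers. Comparing them with the parentals, only the dw allele has switched, so dw is the middle locus and the order is co – dw – p.
co–dw: (85 + 19)/673 = 0.1545; dw–p: (113 + 19)/673 = 0.1961.
Expected DCO frequency = 0.1545 × 0.1961 ≈ 0.03030; observed = 19/673 ≈ 0.02823.
Coefficient of coincidence = 0.02823/0.03030 ≈ 0.93.

0.93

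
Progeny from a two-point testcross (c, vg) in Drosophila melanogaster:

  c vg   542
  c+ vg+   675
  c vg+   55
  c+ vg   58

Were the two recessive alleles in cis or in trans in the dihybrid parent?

The two most frequent classes are c+ vg+ (675) and c vg (542); these are the parental (non-recombinant) types.
So the F1 carried c+ vg+ on one chromosome and c vg on the other — the recessive alleles are on the same chromosome (cis / coupling).

cis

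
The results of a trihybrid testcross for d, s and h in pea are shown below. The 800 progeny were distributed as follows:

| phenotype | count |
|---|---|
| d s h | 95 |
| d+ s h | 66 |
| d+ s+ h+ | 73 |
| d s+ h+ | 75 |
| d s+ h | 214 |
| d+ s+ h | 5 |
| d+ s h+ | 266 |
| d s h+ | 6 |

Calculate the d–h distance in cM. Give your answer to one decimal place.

The two most frequent reciprocal classes, d+ s h+ and d s+ h, are the parental types, so the F1 was d+ s h+ / d s+ h.
The two rarest classes, d s h+ and d+ s+ h, are the double crossovers. Comparing them with the parentals, only the d allele has switched, so d is the middle locus and the order is h – d – s.
Crossovers in the h–d interval produce the single-crossover classes d+ s h and d s+ h+ (66 + 75 = 141) plus the double crossovers (11).
RF(h–d) = (141 + 11) / 800 = 152/800 = 0.1900 → 19.0 cM.

19.0 cM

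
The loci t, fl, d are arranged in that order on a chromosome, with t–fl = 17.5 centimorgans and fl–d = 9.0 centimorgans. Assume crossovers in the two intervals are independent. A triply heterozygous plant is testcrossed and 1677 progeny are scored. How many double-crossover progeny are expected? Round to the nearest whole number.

26

Map distances give recombination frequencies of 0.175 and 0.090 for the two intervals.
With no interference, expected double-crossover frequency = 0.175 × 0.090 = 0.01575.
Expected number = 0.01575 × 1677 = 26.41 ≈ 26.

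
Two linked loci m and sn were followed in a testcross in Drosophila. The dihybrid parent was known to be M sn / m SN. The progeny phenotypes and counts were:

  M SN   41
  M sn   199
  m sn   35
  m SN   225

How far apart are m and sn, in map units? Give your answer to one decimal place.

The recombinant classes are M SN and m sn: 41 + 35 = 76.
Recombination frequency = 76/500 = 0.1520 ≈ 15.2%, i.e. 15.2 map units.

15.2 map units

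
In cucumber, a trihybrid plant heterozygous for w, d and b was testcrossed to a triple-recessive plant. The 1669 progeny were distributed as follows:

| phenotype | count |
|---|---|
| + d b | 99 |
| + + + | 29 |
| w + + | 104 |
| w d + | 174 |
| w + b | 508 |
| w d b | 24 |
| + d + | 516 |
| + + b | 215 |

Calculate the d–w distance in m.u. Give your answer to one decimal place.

The two most frequent reciprocal classes, w + b and + d +, are the parental types, so the F1 was w + b / + d +.
The two rarest classes, w d b and + + +, are the double crossovers. Comparing them with the parentals, only the d allele has switched, so d is the middle locus and the order is w – d – b.
Crossovers in the w–d interval produce the single-crossover classes + + b and w d + (215 + 174 = 389) plus the double crossovers (53).
RF(w–d) = (389 + 53) / 1669 = 442/1669 = 0.2648 → 26.5 m.u.

26.5 m.u.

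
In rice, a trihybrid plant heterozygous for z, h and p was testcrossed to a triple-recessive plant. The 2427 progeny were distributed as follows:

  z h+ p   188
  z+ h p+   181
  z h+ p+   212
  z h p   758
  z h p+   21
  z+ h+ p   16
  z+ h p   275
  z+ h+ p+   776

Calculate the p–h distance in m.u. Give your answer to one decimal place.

16.7 m.u.

The two most frequent reciprocal classes, z h p and z+ h+ p+, are the parental types, so the F1 was z h p / z+ h+ p+.
The two rarest classes, z h p+ and z+ h+ p, are the double crossovers. Comparing them with the parentals, only the p allele has switched, so p is the middle locus and the order is h – p – z.
Crossovers in the h–p interval produce the single-crossover classes z h+ p and z+ h p+ (188 + 181 = 369) plus the double crossovers (37).
RF(h–p) = (369 + 37) / 2427 = 406/2427 = 0.1673 → 16.7 m.u.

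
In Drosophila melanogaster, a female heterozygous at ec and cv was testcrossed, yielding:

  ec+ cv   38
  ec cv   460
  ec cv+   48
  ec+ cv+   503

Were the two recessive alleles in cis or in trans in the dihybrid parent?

The two most frequent classes are ec+ cv+ (503) and ec cv (460); these are the parental (non-recombinant) types.
So the F1 carried ec+ cv+ on one chromosome and ec cv on the other — the recessive alleles are on the same chromosome (cis / coupling).

cis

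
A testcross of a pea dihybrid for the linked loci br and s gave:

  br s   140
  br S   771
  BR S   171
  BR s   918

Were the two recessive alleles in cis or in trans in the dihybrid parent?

trans

The two most frequent classes are BR s (918) and br S (771); these are the parental (non-recombinant) types.
So the F1 carried BR s on one chromosome and br S on the other — the recessive alleles are on opposite chromosomes (trans / repulsion).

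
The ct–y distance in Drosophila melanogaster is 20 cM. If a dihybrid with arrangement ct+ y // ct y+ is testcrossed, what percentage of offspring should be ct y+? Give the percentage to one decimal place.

40.0%

A map distance of 20 cM corresponds to a recombination frequency of 0.200.
The F1 is ct+ y / ct y+, so ct y+ is a parental gamete class with expected frequency (1 − r)/2 = 0.800/2 = 0.4000.
That is 0.4000 = 40.0% of the progeny.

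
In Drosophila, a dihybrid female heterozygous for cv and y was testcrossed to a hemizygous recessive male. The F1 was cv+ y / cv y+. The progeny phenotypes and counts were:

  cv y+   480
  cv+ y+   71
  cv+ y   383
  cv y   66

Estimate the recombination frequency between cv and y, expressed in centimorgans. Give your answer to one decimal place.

13.7 centimorgans

The recombinant classes are cv+ y+ and cv y: 71 + 66 = 137.
Recombination frequency = 137/1000 = 0.1370 ≈ 13.7%, i.e. 13.7 centimorgans.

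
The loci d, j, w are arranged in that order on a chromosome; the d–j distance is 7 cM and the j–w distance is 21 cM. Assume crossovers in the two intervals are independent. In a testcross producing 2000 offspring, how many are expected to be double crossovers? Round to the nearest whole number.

Map distances give recombination frequencies of 0.070 and 0.210 for the two intervals.
With no interference, expected double-crossover frequency = 0.070 × 0.210 = 0.01470.
Expected number = 0.01470 × 2000 = 29.40 ≈ 29.

29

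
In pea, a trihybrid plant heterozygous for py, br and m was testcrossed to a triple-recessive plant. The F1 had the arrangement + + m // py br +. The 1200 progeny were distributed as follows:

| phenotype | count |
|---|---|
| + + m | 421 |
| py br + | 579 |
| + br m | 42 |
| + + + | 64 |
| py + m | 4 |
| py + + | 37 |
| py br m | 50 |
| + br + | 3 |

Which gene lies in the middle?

The two rarest classes, py + m and + br +, are the double crossovers. Comparing them with the parentals, only the py allele has switched, so py is the middle locus and the order is br – py – m.

py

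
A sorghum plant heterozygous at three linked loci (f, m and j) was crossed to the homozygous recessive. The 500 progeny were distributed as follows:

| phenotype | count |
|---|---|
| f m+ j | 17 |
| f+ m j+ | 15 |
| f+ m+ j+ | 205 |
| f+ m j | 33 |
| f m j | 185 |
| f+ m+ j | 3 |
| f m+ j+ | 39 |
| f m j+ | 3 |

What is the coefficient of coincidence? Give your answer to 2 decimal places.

1.01

The two most frequent reciprocal classes, f m j and f+ m+ j+, are the parental types, so the F1 was f m j / f+ m+ j+.
The two rarest classes, f m j+ and f+ m+ j, are the double crossovers. Comparing them with the parentals, only the j allele has switched, so j is the middle locus and the order is f – j – m.
f–j: (72 + 6)/500 = 0.1560; j–m: (32 + 6)/500 = 0.0760.
Expected DCO frequency = 0.1560 × 0.0760 ≈ 0.01186; observed = 6/500 ≈ 0.01200.
Coefficient of coincidence = 0.01200/0.01186 ≈ 1.01.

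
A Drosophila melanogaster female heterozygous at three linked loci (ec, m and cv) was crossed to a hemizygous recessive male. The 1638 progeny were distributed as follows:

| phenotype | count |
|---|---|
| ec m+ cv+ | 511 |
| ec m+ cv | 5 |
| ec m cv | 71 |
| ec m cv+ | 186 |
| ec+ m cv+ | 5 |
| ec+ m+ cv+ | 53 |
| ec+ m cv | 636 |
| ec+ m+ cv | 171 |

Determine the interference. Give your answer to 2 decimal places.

0.67

The two most frequent reciprocal classes, ec+ m cv and ec m+ cv+, are the parental types, so the F1 was ec+ m cv / ec m+ cv+.
The two rarest classes, ec+ m cv+ and ec m+ cv, are the double crossovers. Comparing them with the parentals, only the cv allele has switched, so cv is the middle locus and the order is m – cv – ec.
m–cv: (357 + 10)/1638 = 0.2241; cv–ec: (124 + 10)/1638 = 0.0818.
Expected DCO frequency = 0.2241 × 0.0818 ≈ 0.01833; observed = 10/1638 ≈ 0.00611.
Coefficient of coincidence = 0.00611/0.01833 ≈ 0.33; interference = 1 − 0.33 = 0.67.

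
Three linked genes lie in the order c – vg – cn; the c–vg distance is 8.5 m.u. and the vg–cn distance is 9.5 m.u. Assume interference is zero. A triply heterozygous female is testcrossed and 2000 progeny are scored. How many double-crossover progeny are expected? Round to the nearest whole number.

Map distances give recombination frequencies of 0.085 and 0.095 for the two intervals.
With no interference, expected double-crossover frequency = 0.085 × 0.095 = 0.00808.
Expected number = 0.00808 × 2000 = 16.15 ≈ 16.

16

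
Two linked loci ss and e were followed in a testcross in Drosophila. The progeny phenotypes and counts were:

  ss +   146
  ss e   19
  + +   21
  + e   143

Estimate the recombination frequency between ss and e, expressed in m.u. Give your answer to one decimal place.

The two most frequent classes, + e (143) and ss + (146), are the parental types, so the F1 was + e / ss +.
The recombinant classes are + + and ss e: 21 + 19 = 40.
Recombination frequency = 40/329 = 0.1216 ≈ 12.2%, i.e. 12.2 m.u.

12.2 m.u.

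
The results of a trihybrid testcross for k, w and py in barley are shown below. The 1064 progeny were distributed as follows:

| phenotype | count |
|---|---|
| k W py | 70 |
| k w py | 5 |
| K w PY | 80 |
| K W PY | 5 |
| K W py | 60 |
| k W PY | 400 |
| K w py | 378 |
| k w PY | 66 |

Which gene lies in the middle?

The two most frequent reciprocal classes, k W PY and K w py, are the parental types, so the F1 was k W PY / K w py.
The two rarest classes, K W PY and k w py, are the double crossovers. Comparing them with the parentals, only the k allele has switched, so k is the middle locus and the order is w – k – py.

k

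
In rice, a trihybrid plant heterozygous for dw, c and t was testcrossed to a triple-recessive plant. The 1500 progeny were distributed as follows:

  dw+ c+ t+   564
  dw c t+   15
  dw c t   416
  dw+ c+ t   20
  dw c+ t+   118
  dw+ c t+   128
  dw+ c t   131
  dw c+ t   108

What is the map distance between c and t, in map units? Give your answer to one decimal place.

The two most frequent reciprocal classes, dw+ c+ t+ and dw c t, are the parental types, so the F1 was dw+ c+ t+ / dw c t.
The two rarest classes, dw+ c+ t and dw c t+, are the double crossovers. Comparing them with the parentals, only the t allele has switched, so t is the middle locus and the order is dw – t – c.
Crossovers in the t–c interval produce the single-crossover classes dw+ c t+ and dw c+ t (128 + 108 = 236) plus the double crossovers (35).
RF(t–c) = (236 + 35) / 1500 = 271/1500 = 0.1807 → 18.1 map units.

18.1 map units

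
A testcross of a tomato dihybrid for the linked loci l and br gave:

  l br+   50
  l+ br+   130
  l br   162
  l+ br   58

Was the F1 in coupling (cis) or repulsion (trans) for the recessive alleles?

cis

The two most frequent classes are l+ br+ (130) and l br (162); these are the parental (non-recombinant) types.
So the F1 carried l+ br+ on one chromosome and l br on the other — the recessive alleles are on the same chromosome (cis / coupling).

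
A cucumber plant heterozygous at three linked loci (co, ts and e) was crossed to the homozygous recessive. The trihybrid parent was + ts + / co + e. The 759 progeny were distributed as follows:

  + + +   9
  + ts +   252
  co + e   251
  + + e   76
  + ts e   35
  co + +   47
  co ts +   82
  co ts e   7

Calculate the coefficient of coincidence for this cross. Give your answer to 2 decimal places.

The two rarest classes, + + + and co ts e, are the double crossovers. Comparing them with the parentals, only the ts allele has switched, so ts is the middle locus and the order is co – ts – e.
co–ts: (158 + 16)/759 = 0.2292; ts–e: (82 + 16)/759 = 0.1291.
Expected DCO frequency = 0.2292 × 0.1291 ≈ 0.02959; observed = 16/759 ≈ 0.02108.
Coefficient of coincidence = 0.02108/0.02959 ≈ 0.71.

0.71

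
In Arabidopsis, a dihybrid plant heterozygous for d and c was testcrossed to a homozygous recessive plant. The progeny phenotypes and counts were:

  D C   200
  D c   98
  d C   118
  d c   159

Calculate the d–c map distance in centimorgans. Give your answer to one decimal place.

37.6 centimorgans

The two most frequent classes, D C (200) and d c (159), are the parental types, so the F1 was D C / d c.
The recombinant classes are D c and d C: 98 + 118 = 216.
Recombination frequency = 216/575 = 0.3757 ≈ 37.6%, i.e. 37.6 centimorgans.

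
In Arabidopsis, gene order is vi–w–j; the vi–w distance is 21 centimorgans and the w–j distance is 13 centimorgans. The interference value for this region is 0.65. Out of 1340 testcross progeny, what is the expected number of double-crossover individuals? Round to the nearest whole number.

13

Map distances give recombination frequencies of 0.210 and 0.130 for the two intervals.
With interference 0.65 (so coincidence = 0.35), expected double-crossover frequency = 0.210 × 0.130 × 0.35 = 0.00955.
Expected number = 0.00955 × 1340 = 12.80 ≈ 13.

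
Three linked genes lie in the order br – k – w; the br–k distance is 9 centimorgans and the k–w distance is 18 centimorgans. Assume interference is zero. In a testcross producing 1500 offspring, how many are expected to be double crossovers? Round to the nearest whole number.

24

Map distances give recombination frequencies of 0.090 and 0.180 for the two intervals.
With no interference, expected double-crossover frequency = 0.090 × 0.180 = 0.01620.
Expected number = 0.01620 × 1500 = 24.30 ≈ 24.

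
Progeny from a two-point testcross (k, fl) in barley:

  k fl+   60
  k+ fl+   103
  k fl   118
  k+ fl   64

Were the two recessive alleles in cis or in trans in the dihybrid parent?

cis

The two most frequent classes are k+ fl+ (103) and k fl (118); these are the parental (non-recombinant) types.
So the F1 carried k+ fl+ on one chromosome and k fl on the other — the recessive alleles are on the same chromosome (cis / coupling).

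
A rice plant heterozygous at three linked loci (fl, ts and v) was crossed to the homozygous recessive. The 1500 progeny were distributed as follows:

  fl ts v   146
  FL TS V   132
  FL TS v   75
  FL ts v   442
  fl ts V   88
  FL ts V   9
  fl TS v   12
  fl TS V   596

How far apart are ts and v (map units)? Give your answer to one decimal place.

The two most frequent reciprocal classes, FL ts v and fl TS V, are the parental types, so the F1 was FL ts v / fl TS V.
The two rarest classes, FL ts V and fl TS v, are the double crossovers. Comparing them with the parentals, only the v allele has switched, so v is the middle locus and the order is ts – v – fl.
Crossovers in the ts–v interval produce the single-crossover classes FL TS v and fl ts V (75 + 88 = 163) plus the double crossovers (21).
RF(ts–v) = (163 + 21) / 1500 = 184/1500 = 0.1227 → 12.3 map units.

12.3 map units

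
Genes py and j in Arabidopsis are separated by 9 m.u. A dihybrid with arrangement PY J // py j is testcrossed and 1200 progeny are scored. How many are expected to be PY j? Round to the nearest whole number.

54

A map distance of 9 m.u. corresponds to a recombination frequency of 0.090.
The F1 is PY J / py j, so PY j is a recombinant gamete class with expected frequency r/2 = 0.090/2 = 0.0450.
Expected number = 0.0450 × 1200 = 54.00 ≈ 54.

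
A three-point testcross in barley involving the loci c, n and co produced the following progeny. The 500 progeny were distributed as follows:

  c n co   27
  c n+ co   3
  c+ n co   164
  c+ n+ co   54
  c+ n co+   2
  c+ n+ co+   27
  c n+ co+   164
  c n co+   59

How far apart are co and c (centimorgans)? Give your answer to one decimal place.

11.8 centimorgans

The two most frequent reciprocal classes, c+ n co and c n+ co+, are the parental types, so the F1 was c+ n co / c n+ co+.
The two rarest classes, c+ n co+ and c n+ co, are the double crossovers. Comparing them with the parentals, only the co allele has switched, so co is the middle locus and the order is n – co – c.
Crossovers in the co–c interval produce the single-crossover classes c n co and c+ n+ co+ (27 + 27 = 54) plus the double crossovers (5).
RF(co–c) = (54 + 5) / 500 = 59/500 = 0.1180 → 11.8 centimorgans.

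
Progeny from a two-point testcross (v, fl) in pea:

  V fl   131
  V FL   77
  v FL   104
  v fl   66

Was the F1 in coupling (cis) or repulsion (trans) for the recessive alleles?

The two most frequent classes are V fl (131) and v FL (104); these are the parental (non-recombinant) types.
So the F1 carried V fl on one chromosome and v FL on the other — the recessive alleles are on opposite chromosomes (trans / repulsion).

trans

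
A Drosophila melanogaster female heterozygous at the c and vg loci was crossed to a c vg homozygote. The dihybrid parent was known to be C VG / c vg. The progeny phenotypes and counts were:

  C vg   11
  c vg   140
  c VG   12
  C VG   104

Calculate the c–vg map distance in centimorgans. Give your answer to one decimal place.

8.6 centimorgans

The recombinant classes are C vg and c VG: 11 + 12 = 23.
Recombination frequency = 23/267 = 0.0861 ≈ 8.6%, i.e. 8.6 centimorgans.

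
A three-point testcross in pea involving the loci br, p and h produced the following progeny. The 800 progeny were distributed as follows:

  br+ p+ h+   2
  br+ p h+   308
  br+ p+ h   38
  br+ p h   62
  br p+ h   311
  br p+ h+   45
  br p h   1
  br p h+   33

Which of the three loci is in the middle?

p

The two most frequent reciprocal classes, br+ p h+ and br p+ h, are the parental types, so the F1 was br+ p h+ / br p+ h.
The two rarest classes, br+ p+ h+ and br p h, are the double crossovers. Comparing them with the parentals, only the p allele has switched, so p is the middle locus and the order is h – p – br.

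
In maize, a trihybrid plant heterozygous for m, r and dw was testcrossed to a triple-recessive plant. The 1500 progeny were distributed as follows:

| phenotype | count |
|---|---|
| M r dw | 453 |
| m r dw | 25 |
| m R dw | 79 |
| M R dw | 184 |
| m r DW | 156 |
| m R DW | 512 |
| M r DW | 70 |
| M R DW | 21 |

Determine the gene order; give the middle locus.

m

The two most frequent reciprocal classes, m R DW and M r dw, are the parental types, so the F1 was m R DW / M r dw.
The two rarest classes, M R DW and m r dw, are the double crossovers. Comparing them with the parentals, only the m allele has switched, so m is the middle locus and the order is r – m – dw.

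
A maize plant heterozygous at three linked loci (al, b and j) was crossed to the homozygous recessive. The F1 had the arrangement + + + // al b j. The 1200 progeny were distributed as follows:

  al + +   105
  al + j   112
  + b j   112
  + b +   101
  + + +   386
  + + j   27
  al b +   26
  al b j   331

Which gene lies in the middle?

j

The two rarest classes, + + j and al b +, are the double crossovers. Comparing them with the parentals, only the j allele has switched, so j is the middle locus and the order is al – j – b.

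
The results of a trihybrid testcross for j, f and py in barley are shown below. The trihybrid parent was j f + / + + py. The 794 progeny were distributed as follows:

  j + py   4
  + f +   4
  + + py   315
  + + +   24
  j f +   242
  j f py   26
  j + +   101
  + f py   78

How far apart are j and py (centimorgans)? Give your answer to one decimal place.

The two rarest classes, + f + and j + py, are the double crossovers. Comparing them with the parentals, only the j allele has switched, so j is the middle locus and the order is py – j – f.
Crossovers in the py–j interval produce the single-crossover classes j f py and + + + (26 + 24 = 50) plus the double crossovers (8).
RF(py–j) = (50 + 8) / 794 = 58/794 = 0.0730 → 7.3 centimorgans.

7.3 centimorgans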